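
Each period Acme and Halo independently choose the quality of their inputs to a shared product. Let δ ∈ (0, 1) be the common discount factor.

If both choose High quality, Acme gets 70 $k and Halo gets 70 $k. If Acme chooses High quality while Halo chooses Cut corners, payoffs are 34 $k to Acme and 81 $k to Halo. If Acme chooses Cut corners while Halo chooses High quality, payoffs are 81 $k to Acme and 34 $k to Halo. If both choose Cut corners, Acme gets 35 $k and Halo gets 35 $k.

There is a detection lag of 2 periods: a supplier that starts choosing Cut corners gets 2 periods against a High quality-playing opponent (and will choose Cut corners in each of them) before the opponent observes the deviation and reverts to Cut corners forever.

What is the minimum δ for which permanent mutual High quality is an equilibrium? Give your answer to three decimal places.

A deviator earns 81 for 2 periods, then 35 forever; cooperating earns 70 forever. Multiplying the IC by (1−δ):
70 ≥ 81(1−δ^2) + 35δ^2, so 46·δ^2 ≥ 11 and δ^2 ≥ 11/46.
δ ≥ (11/46)^(1/2) ≈ 0.489.

0.489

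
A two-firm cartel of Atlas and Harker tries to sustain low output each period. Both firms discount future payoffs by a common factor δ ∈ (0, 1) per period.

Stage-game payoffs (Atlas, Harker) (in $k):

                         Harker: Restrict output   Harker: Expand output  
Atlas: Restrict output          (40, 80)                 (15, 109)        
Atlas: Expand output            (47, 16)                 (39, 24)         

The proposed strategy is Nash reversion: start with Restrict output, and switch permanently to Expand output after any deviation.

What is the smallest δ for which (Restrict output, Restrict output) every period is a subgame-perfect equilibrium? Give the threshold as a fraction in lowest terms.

Atlas: cooperation gives 40 each period; deviation gives 47 once then 39 forever.
  40/(1−δ) ≥ 47 + 39δ/(1−δ) ⇒ δ ≥ 7/8.
Harker: cooperation gives 80 each period; deviation gives 109 once then 24 forever.
  δ ≥ 29/85.
Both must hold, so the binding constraint is Atlas's: δ ≥ 7/8.

7/8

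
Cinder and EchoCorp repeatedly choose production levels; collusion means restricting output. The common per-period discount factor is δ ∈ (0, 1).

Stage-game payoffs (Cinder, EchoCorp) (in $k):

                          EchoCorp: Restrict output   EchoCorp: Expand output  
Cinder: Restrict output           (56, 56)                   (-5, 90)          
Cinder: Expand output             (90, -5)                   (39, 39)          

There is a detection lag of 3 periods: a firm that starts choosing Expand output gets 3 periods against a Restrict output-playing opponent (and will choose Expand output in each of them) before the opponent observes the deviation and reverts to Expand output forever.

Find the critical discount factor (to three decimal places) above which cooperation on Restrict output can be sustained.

The best deviation is to choose Expand output for all 3 undetected periods, earning 90 each, then 39 forever once detected.
Deviation value: 90(1−δ^3)/(1−δ) + 39δ^3/(1−δ); cooperation value: 56/(1−δ).
IC: 56 ≥ 90(1−δ^3) + 39δ^3 = 90 − 51δ^3.
So δ^3 ≥ 34/51 = 2/3, giving δ ≥ (2/3)^(1/3) ≈ 0.874.

0.874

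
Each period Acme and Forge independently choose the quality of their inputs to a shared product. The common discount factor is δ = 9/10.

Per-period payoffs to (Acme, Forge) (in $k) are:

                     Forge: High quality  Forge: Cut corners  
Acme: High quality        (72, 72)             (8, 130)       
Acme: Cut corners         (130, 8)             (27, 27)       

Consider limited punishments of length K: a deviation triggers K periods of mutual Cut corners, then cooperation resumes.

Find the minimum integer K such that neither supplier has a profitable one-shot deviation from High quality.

2

Need Σ_{k=1}^{K} δ^k ≥ (130−72)/(72−27) = 1.2889 at δ = 9/10.
At K = 1 the sum is 0.9000 < 1.2889; at K = 2 it is 1.7100 ≥ 1.2889.
So the minimum punishment length is K = 2.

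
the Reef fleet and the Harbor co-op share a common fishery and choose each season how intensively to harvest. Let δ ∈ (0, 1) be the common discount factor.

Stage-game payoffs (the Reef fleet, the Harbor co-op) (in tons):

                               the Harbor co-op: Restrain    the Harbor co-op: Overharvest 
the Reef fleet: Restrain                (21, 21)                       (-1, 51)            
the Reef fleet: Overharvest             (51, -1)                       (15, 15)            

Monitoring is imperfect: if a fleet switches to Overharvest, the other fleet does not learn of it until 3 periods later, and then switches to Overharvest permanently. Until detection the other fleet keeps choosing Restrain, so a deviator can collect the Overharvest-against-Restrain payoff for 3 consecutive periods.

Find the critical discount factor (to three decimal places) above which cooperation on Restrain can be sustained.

0.941

The best deviation is to choose Overharvest for all 3 undetected periods, earning 51 each, then 15 forever once detected.
Deviation value: 51(1−δ^3)/(1−δ) + 15δ^3/(1−δ); cooperation value: 21/(1−δ).
IC: 21 ≥ 51(1−δ^3) + 15δ^3 = 51 − 36δ^3.
So δ^3 ≥ 30/36 = 5/6, giving δ ≥ (5/6)^(1/3) ≈ 0.941.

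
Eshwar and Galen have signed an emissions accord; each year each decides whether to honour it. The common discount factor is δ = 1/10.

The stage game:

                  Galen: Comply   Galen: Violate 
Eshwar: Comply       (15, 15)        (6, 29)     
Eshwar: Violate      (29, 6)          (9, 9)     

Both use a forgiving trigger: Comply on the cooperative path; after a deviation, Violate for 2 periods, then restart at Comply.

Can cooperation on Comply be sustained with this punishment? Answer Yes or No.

Comparing payoff streams over the 3 periods until play realigns: cooperate → 15(1+δ+…+δ^2); deviate → 29 + 9(δ+…+δ^2).
Cooperation is sustained iff (15−9)(δ+…+δ^2) ≥ 29−15.
δ+…+δ^2 = 1/10·(1−(1/10)^2)/(1−1/10) = 0.1100, and (29−15)/(15−9) = 2.3333.
0.1100 < 2.3333, so cooperation is not sustainable.

No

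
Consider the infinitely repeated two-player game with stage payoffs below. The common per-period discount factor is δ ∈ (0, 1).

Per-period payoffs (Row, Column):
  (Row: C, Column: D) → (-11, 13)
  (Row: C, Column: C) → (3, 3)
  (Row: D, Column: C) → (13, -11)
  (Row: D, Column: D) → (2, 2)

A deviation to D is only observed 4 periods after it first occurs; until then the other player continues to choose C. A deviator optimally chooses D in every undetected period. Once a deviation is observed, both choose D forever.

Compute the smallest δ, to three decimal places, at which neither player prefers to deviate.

Deviating for the 4 undetected periods gains 13−3 = 10 per period over cooperation, then loses 3−2 = 1 per period forever once punishment starts.
Gain: 10(1 + δ + … + δ^3); loss: 1·δ^4/(1−δ).
No profitable deviation ⇔ 10(1−δ^4) ≤ 1·δ^4, i.e. δ^4 ≥ 10/(10+1) = 10/11.
Hence δ ≥ (10/11)^(1/4) ≈ 0.976.

0.976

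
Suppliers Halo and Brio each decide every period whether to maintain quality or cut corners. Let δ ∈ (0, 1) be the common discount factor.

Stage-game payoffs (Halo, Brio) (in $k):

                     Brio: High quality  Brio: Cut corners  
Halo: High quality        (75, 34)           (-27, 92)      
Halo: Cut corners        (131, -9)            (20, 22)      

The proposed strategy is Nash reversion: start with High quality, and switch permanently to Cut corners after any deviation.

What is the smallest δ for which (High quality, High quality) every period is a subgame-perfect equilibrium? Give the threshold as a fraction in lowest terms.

29/35

Halo's threshold: (131−75)/(131−20) = 56/111.
Brio's threshold: (92−34)/(92−22) = 29/35.
56/111 < 29/35, so Brio binds and δ* = 29/35.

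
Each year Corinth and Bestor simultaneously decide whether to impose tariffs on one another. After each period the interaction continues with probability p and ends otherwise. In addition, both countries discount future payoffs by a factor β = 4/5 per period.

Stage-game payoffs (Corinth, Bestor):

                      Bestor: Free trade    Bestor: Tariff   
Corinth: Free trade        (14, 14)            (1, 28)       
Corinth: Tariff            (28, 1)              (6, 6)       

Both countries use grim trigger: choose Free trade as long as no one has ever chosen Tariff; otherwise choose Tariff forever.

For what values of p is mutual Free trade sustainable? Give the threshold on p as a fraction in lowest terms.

35/44

With continuation probability p and discount β, the effective per-period discount factor is βp.
Grim-trigger IC: βp ≥ (28−14)/(28−6) = 7/11.
So p ≥ (7/11)/(4/5) = 35/44.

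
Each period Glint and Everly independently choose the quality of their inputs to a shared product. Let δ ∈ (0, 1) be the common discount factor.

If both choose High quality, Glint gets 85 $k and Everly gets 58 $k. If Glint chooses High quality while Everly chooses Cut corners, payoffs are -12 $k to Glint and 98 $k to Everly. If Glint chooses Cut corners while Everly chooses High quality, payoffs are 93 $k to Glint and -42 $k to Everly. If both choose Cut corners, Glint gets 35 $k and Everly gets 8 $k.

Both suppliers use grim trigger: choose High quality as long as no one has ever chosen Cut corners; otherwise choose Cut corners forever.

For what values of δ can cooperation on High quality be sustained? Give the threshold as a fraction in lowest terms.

4/9

Glint: cooperation gives 85 each period; deviation gives 93 once then 35 forever.
  85/(1−δ) ≥ 93 + 35δ/(1−δ) ⇒ δ ≥ 8/58 = 4/29.
Everly: cooperation gives 58 each period; deviation gives 98 once then 8 forever.
  δ ≥ 40/90 = 4/9.
Both must hold, so the binding constraint is Everly's: δ ≥ 4/9.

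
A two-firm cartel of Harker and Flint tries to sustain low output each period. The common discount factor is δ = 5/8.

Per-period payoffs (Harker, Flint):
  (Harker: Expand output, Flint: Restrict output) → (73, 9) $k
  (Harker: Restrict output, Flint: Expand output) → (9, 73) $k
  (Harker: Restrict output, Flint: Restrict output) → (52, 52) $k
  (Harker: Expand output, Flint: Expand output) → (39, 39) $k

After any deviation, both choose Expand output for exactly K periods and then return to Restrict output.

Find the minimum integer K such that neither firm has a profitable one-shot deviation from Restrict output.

IC: δ(1−δ^K)/(1−δ) ≥ (73−52)/(52−39) = 21/13.
With δ = 5/8: need 1 − δ^K ≥ 21/13·(1−5/8)/(5/8), i.e. δ^K ≤ 0.0308.
Since (5/8)^7 = 0.0373 and (5/8)^8 = 0.0233, the smallest such K is 8.

8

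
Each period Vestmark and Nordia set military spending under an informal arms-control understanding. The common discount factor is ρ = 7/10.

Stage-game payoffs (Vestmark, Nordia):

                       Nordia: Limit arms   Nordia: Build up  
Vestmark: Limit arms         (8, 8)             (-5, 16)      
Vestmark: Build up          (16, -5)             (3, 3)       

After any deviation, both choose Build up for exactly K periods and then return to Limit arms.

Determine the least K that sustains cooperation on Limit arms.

4

Need Σ_{k=1}^{K} ρ^k ≥ (16−8)/(8−3) = 1.6000 at ρ = 7/10.
At K = 3 the sum is 1.5330 < 1.6000; at K = 4 it is 1.7731 ≥ 1.6000.
So the minimum punishment length is K = 4.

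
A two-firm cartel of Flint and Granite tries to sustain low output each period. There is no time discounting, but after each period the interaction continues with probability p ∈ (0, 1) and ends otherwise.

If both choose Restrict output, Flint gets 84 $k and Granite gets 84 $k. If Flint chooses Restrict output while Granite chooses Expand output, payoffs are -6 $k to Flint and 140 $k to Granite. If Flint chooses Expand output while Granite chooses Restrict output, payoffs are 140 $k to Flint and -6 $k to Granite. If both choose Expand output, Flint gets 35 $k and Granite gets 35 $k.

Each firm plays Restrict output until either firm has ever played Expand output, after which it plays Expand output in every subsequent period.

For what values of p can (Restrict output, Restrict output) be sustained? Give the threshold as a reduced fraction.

8/15

With no time discounting, the continuation probability p plays the role of the discount factor.
Grim-trigger IC: 84/(1−p) ≥ 140 + 35p/(1−p) ⇒ p ≥ (140−84)/(140−35) = 8/15.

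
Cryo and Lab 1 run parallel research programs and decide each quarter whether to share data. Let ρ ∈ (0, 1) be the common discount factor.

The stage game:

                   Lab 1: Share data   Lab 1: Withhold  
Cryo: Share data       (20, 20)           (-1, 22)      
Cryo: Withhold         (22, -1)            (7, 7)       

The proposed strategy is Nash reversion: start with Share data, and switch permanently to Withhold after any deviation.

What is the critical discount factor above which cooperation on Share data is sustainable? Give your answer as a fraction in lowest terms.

20/(1−ρ) ≥ 22 + 7ρ/(1−ρ)
20 ≥ 22 − 15ρ
ρ ≥ 2/15.

2/15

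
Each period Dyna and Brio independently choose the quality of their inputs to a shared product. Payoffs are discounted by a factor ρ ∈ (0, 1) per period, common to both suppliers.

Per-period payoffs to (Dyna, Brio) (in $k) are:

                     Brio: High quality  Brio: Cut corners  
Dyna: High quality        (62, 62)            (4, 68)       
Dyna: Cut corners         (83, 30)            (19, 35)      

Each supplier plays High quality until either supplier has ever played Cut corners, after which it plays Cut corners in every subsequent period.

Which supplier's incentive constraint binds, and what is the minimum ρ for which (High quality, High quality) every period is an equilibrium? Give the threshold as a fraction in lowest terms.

Dyna's threshold: (83−62)/(83−19) = 21/64.
Brio's threshold: (68−62)/(68−35) = 2/11.
21/64 > 2/11, so Dyna binds and ρ* = 21/64.

Dyna; ρ ≥ 21/64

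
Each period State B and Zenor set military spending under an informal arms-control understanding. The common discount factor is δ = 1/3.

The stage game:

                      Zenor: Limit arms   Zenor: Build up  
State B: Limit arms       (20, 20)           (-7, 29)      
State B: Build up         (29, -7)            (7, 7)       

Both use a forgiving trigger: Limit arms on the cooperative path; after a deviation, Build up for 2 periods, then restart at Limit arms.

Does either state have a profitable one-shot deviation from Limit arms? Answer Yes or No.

A one-shot deviation gives 29 now, then 7 for 2 periods, then back to 20.
Gain from deviating: (29−20) today; loss: (20−7) in each of the next 2 periods.
No-deviation condition: (20−7)(δ+…+δ^2) ≥ 29−20, i.e. δ+…+δ^2 ≥ 9/13.
At δ = 1/3: δ+…+δ^2 = 0.4444 < 0.6923.
So cooperation is not sustainable.

Yes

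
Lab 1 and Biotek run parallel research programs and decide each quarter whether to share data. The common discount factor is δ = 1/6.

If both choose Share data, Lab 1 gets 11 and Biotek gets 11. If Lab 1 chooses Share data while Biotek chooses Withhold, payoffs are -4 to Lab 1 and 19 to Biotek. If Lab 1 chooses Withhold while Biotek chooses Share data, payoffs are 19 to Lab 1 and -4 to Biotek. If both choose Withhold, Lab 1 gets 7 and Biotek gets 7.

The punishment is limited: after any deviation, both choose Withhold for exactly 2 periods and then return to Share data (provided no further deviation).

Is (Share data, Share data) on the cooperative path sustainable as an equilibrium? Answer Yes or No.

No

A one-shot deviation gives 19 now, then 7 for 2 periods, then back to 11.
Gain from deviating: (19−11) today; loss: (11−7) in each of the next 2 periods.
No-deviation condition: (11−7)(δ+…+δ^2) ≥ 19−11, i.e. δ+…+δ^2 ≥ 2.
At δ = 1/6: δ+…+δ^2 = 0.1944 < 2.0000.
So cooperation is not sustainable.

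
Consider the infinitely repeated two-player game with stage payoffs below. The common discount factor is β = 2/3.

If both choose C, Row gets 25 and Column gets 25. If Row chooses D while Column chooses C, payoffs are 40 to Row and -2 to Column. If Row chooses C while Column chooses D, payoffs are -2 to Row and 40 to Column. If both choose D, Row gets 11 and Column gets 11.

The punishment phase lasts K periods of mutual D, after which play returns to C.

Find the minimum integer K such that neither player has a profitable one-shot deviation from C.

No profitable deviation requires (25−11)(β+…+β^K) ≥ 40−25, i.e. β+…+β^K ≥ 15/14 ≈ 1.0714.
With β = 2/3, the partial sums are K=1: 0.6667, K=2: 1.1111.
K = 2 is the first length at which the sum reaches 1.0714.

2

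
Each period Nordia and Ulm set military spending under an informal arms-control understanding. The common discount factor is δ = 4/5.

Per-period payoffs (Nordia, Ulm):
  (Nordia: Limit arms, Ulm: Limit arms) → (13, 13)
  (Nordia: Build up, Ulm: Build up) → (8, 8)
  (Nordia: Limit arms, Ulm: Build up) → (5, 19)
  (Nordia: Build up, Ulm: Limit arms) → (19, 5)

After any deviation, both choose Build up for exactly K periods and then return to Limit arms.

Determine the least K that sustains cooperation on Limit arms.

2

Need Σ_{k=1}^{K} δ^k ≥ (19−13)/(13−8) = 1.2000 at δ = 4/5.
At K = 1 the sum is 0.8000 < 1.2000; at K = 2 it is 1.4400 ≥ 1.2000.
So the minimum punishment length is K = 2.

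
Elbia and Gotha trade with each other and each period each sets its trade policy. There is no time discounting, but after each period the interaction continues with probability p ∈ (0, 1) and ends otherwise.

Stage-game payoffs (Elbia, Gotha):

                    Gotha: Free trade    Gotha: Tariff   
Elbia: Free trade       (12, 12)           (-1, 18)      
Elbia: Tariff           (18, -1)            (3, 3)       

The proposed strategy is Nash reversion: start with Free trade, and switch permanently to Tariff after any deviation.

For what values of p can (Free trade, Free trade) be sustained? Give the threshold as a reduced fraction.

2/5

Expected cooperation value is 12 + p·12 + p²·12 + … = 12/(1−p); deviation gives 18 + p·3/(1−p).
12 ≥ 18(1−p) + 3p ⇒ 15p ≥ 6 ⇒ p ≥ 6/15 = 2/5.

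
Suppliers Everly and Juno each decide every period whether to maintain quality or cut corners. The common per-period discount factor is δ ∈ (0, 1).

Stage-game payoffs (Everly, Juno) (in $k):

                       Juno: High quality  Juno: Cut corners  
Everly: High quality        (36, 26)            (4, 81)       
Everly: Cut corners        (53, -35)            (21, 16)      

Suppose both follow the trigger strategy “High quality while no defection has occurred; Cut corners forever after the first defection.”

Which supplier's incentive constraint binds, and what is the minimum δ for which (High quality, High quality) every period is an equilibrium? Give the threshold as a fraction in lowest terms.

Everly: cooperation gives 36 each period; deviation gives 53 once then 21 forever.
  36/(1−δ) ≥ 53 + 21δ/(1−δ) ⇒ δ ≥ 17/32.
Juno: cooperation gives 26 each period; deviation gives 81 once then 16 forever.
  δ ≥ 55/65 = 11/13.
Both must hold, so the binding constraint is Juno's: δ ≥ 11/13.

Juno; δ ≥ 11/13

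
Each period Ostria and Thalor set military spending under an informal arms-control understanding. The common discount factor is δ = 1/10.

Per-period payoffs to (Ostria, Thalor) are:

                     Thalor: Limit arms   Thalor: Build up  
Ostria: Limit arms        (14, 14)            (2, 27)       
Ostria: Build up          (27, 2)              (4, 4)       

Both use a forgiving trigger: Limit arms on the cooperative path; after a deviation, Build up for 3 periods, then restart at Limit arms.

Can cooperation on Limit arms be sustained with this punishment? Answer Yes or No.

Comparing payoff streams over the 4 periods until play realigns: cooperate → 14(1+δ+…+δ^3); deviate → 27 + 4(δ+…+δ^3).
Cooperation is sustained iff (14−4)(δ+…+δ^3) ≥ 27−14.
δ+…+δ^3 = 1/10·(1−(1/10)^3)/(1−1/10) = 0.1110, and (27−14)/(14−4) = 1.3000.
0.1110 < 1.3000, so cooperation is not sustainable.

No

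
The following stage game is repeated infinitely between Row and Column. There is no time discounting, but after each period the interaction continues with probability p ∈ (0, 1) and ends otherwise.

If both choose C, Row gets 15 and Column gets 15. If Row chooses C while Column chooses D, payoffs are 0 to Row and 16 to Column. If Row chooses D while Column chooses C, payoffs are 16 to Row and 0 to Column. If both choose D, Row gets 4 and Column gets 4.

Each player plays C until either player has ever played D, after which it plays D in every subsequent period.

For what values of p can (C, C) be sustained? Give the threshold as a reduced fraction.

Expected cooperation value is 15 + p·15 + p²·15 + … = 15/(1−p); deviation gives 16 + p·4/(1−p).
15 ≥ 16(1−p) + 4p ⇒ 12p ≥ 1 ⇒ p ≥ 1/12.

1/12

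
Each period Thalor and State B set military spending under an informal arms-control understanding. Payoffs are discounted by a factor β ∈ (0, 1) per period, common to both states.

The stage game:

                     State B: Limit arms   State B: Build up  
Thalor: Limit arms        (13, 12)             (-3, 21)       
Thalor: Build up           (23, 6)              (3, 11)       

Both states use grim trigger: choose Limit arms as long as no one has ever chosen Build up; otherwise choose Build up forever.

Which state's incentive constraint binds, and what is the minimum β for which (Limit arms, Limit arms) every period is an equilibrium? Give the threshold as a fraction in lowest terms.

Thalor: cooperation gives 13 each period; deviation gives 23 once then 3 forever.
  13/(1−β) ≥ 23 + 3β/(1−β) ⇒ β ≥ 10/20 = 1/2.
State B: cooperation gives 12 each period; deviation gives 21 once then 11 forever.
  β ≥ 9/10.
Both must hold, so the binding constraint is State B's: β ≥ 9/10.

State B; β ≥ 9/10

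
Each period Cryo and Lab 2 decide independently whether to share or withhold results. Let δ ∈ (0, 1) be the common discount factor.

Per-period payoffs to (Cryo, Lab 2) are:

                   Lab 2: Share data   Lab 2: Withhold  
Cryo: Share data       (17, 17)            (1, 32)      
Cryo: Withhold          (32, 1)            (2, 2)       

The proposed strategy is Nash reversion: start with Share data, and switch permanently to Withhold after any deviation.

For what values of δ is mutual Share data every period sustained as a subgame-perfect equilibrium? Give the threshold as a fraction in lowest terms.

1/2

Cooperation forever yields 17 each period: 17/(1−δ).
Deviating yields 32 once, then 2 forever: 32 + 2δ/(1−δ).
No profitable deviation requires 17/(1−δ) ≥ 32 + 2δ/(1−δ).
Multiplying by (1−δ): 17 ≥ 32(1−δ) + 2δ = 32 − 30δ.
So 30δ ≥ 15, i.e. δ ≥ 15/30 = 1/2.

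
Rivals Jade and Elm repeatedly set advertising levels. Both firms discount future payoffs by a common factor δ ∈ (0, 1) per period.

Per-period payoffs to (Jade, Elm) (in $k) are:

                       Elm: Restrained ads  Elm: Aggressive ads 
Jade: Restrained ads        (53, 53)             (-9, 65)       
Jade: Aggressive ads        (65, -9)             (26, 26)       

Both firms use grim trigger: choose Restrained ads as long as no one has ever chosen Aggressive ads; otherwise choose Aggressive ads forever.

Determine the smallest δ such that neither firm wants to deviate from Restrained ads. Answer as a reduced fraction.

Under grim trigger the critical discount factor is (T−C)/(T−P) with T = 65, C = 53, P = 26.
δ* = (65−53)/(65−26) = 12/39 = 4/13.

4/13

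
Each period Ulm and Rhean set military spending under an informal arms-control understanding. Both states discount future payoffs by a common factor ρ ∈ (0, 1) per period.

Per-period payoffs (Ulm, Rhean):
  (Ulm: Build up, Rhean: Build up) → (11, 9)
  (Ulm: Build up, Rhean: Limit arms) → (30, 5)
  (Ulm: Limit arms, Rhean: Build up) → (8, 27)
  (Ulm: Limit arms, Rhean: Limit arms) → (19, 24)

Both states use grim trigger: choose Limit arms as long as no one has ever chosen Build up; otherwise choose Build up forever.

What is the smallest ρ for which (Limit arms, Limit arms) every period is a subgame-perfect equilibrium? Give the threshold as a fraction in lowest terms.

Ulm: cooperation gives 19 each period; deviation gives 30 once then 11 forever.
  19/(1−ρ) ≥ 30 + 11ρ/(1−ρ) ⇒ ρ ≥ 11/19.
Rhean: cooperation gives 24 each period; deviation gives 27 once then 9 forever.
  ρ ≥ 3/18 = 1/6.
Both must hold, so the binding constraint is Ulm's: ρ ≥ 11/19.

11/19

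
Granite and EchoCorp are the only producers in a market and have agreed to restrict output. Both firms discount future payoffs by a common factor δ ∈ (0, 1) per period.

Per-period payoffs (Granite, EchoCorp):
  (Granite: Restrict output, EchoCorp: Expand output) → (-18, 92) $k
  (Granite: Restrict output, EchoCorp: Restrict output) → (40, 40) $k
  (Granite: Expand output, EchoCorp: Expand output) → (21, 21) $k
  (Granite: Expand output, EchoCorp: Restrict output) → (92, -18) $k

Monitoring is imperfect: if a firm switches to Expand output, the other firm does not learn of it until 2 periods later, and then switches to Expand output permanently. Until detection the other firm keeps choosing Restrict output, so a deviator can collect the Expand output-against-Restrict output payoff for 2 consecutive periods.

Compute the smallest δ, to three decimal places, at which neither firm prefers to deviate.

0.856

A deviator earns 92 for 2 periods, then 21 forever; cooperating earns 40 forever. Multiplying the IC by (1−δ):
40 ≥ 92(1−δ^2) + 21δ^2, so 71·δ^2 ≥ 52 and δ^2 ≥ 52/71.
δ ≥ (52/71)^(1/2) ≈ 0.856.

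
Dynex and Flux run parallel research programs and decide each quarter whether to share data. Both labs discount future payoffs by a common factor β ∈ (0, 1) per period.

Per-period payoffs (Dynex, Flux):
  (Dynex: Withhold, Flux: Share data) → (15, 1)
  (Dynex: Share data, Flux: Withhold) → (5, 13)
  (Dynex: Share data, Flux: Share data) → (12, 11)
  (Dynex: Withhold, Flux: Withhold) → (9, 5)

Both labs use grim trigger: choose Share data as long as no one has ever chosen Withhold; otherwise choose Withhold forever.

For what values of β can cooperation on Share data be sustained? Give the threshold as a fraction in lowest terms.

1/2

For Dynex: deviation gain 15−12 = 3, per-period punishment loss 12−9 = 3. IC gives β ≥ 3/6 = 1/2.
For Flux: gain 2, loss 6 per period, so β ≥ 2/8 = 1/4.
The tighter constraint is Dynex's, so cooperation needs β ≥ 1/2.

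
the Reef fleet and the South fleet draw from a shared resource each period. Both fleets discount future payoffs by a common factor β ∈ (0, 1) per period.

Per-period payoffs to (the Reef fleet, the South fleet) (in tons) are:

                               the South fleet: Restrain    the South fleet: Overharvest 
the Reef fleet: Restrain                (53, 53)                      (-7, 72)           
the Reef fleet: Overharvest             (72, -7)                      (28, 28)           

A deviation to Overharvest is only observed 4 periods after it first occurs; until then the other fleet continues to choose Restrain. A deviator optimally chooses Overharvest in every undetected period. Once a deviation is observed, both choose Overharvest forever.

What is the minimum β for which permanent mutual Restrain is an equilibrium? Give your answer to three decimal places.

Deviating for the 4 undetected periods gains 72−53 = 19 per period over cooperation, then loses 53−28 = 25 per period forever once punishment starts.
Gain: 19(1 + β + … + β^3); loss: 25·β^4/(1−β).
No profitable deviation ⇔ 19(1−β^4) ≤ 25·β^4, i.e. β^4 ≥ 19/(19+25) = 19/44.
Hence β ≥ (19/44)^(1/4) ≈ 0.811.

0.811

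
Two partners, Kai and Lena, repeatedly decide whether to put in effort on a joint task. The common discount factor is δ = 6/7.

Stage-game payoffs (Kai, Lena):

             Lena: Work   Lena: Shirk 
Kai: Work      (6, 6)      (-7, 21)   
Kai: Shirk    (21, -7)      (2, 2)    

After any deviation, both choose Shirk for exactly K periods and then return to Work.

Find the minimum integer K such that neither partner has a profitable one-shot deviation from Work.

Need Σ_{k=1}^{K} δ^k ≥ (21−6)/(6−2) = 3.7500 at δ = 6/7.
At K = 6 the sum is 3.6206 < 3.7500; at K = 7 it is 3.9605 ≥ 3.7500.
So the minimum punishment length is K = 7.

7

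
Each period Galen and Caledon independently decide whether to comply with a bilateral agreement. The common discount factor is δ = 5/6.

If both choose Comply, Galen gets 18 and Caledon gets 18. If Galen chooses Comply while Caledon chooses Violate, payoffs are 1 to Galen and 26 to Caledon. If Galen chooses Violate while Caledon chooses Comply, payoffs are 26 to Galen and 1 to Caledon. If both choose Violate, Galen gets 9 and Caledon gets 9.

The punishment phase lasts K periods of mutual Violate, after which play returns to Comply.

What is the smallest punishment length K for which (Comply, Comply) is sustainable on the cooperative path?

2

No profitable deviation requires (18−9)(δ+…+δ^K) ≥ 26−18, i.e. δ+…+δ^K ≥ 8/9 ≈ 0.8889.
With δ = 5/6, the partial sums are K=1: 0.8333, K=2: 1.5278.
K = 2 is the first length at which the sum reaches 0.8889.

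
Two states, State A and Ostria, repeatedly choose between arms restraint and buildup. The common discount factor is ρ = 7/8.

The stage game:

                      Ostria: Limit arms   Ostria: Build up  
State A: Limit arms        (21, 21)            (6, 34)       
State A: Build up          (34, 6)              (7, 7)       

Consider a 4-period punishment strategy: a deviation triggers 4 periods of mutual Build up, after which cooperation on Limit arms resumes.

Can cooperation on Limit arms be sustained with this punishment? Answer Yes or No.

Comparing payoff streams over the 5 periods until play realigns: cooperate → 21(1+ρ+…+ρ^4); deviate → 34 + 7(ρ+…+ρ^4).
Cooperation is sustained iff (21−7)(ρ+…+ρ^4) ≥ 34−21.
ρ+…+ρ^4 = 7/8·(1−(7/8)^4)/(1−7/8) = 2.8967, and (34−21)/(21−7) = 0.9286.
2.8967 ≥ 0.9286, so cooperation is sustainable.

Yes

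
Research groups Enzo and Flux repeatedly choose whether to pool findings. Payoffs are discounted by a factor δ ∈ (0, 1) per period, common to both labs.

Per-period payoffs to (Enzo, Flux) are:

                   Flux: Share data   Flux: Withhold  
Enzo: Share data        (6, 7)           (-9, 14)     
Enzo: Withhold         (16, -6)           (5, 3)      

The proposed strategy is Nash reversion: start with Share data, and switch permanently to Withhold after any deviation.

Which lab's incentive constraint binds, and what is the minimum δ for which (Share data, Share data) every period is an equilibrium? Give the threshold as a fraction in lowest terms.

Enzo's threshold: (16−6)/(16−5) = 10/11.
Flux's threshold: (14−7)/(14−3) = 7/11.
10/11 > 7/11, so Enzo binds and δ* = 10/11.

Enzo; δ ≥ 10/11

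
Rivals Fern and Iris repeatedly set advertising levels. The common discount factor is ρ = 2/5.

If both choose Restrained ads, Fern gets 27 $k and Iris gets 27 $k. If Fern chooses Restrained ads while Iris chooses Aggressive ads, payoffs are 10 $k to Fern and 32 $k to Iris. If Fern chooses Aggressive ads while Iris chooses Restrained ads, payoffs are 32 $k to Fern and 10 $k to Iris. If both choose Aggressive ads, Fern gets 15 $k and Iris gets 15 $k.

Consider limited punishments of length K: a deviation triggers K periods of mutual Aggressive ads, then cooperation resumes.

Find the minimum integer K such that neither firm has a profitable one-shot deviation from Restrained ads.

2

Need Σ_{k=1}^{K} ρ^k ≥ (32−27)/(27−15) = 0.4167 at ρ = 2/5.
At K = 1 the sum is 0.4000 < 0.4167; at K = 2 it is 0.5600 ≥ 0.4167.
So the minimum punishment length is K = 2.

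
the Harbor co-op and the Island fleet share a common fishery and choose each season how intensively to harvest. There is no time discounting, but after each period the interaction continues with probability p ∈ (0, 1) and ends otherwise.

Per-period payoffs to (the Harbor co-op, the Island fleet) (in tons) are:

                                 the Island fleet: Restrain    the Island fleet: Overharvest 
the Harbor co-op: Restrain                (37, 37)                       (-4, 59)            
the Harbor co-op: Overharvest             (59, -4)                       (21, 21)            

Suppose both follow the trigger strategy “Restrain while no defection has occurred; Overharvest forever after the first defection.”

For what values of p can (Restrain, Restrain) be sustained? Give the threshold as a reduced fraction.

Expected cooperation value is 37 + p·37 + p²·37 + … = 37/(1−p); deviation gives 59 + p·21/(1−p).
37 ≥ 59(1−p) + 21p ⇒ 38p ≥ 22 ⇒ p ≥ 22/38 = 11/19.

11/19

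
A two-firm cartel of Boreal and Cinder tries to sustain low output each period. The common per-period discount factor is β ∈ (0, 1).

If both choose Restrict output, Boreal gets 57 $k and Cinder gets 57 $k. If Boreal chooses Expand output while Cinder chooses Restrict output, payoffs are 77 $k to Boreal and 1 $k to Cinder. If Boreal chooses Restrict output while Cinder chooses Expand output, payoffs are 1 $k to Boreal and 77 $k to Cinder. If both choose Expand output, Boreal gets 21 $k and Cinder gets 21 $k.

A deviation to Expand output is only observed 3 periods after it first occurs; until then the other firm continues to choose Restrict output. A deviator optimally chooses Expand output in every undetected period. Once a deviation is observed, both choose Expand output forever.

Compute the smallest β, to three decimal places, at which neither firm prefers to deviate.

0.709

A deviator earns 77 for 3 periods, then 21 forever; cooperating earns 57 forever. Multiplying the IC by (1−β):
57 ≥ 77(1−β^3) + 21β^3, so 56·β^3 ≥ 20 and β^3 ≥ 5/14.
β ≥ (5/14)^(1/3) ≈ 0.709.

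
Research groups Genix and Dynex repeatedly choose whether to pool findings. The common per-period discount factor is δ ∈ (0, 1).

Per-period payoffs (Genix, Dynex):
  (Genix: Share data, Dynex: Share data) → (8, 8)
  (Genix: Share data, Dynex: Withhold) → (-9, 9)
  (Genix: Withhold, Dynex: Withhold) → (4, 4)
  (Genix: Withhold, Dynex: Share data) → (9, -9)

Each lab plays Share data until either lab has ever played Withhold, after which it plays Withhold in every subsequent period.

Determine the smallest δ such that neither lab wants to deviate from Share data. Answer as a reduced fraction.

1/5

8/(1−δ) ≥ 9 + 4δ/(1−δ)
8 ≥ 9 − 5δ
δ ≥ 1/5.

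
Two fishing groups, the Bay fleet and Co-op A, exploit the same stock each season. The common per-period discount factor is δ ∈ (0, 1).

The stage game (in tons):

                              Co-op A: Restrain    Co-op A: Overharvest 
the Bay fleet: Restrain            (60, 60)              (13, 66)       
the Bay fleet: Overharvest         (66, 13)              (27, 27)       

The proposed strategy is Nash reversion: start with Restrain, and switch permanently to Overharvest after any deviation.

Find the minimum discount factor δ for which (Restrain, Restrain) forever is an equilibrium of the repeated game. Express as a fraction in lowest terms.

2/13

Cooperation forever yields 60 each period: 60/(1−δ).
Deviating yields 66 once, then 27 forever: 66 + 27δ/(1−δ).
No profitable deviation requires 60/(1−δ) ≥ 66 + 27δ/(1−δ).
Multiplying by (1−δ): 60 ≥ 66(1−δ) + 27δ = 66 − 39δ.
So 39δ ≥ 6, i.e. δ ≥ 6/39 = 2/13.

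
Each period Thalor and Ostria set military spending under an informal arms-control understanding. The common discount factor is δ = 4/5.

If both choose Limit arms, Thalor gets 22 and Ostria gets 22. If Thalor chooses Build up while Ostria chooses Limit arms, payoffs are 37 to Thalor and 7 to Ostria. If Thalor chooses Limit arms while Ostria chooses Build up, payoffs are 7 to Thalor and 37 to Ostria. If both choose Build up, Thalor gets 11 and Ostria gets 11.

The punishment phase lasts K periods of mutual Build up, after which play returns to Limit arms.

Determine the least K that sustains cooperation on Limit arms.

Need Σ_{k=1}^{K} δ^k ≥ (37−22)/(22−11) = 1.3636 at δ = 4/5.
At K = 1 the sum is 0.8000 < 1.3636; at K = 2 it is 1.4400 ≥ 1.3636.
So the minimum punishment length is K = 2.

2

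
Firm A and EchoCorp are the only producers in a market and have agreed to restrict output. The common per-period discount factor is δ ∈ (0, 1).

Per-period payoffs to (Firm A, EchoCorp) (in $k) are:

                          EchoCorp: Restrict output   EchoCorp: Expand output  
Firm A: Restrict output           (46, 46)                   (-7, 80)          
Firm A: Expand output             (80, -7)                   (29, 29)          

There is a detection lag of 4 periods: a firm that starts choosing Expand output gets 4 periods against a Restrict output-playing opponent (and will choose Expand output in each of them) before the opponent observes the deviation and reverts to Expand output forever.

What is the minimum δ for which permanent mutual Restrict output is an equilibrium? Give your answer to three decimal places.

0.904

The best deviation is to choose Expand output for all 4 undetected periods, earning 80 each, then 29 forever once detected.
Deviation value: 80(1−δ^4)/(1−δ) + 29δ^4/(1−δ); cooperation value: 46/(1−δ).
IC: 46 ≥ 80(1−δ^4) + 29δ^4 = 80 − 51δ^4.
So δ^4 ≥ 34/51 = 2/3, giving δ ≥ (2/3)^(1/4) ≈ 0.904.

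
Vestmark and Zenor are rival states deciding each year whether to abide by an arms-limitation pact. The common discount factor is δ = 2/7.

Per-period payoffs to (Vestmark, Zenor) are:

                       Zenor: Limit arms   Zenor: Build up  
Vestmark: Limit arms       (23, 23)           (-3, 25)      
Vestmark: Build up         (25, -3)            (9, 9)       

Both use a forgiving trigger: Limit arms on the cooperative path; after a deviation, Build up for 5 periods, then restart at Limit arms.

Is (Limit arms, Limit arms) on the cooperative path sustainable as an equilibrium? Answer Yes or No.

Yes

Comparing payoff streams over the 6 periods until play realigns: cooperate → 23(1+δ+…+δ^5); deviate → 25 + 9(δ+…+δ^5).
Cooperation is sustained iff (23−9)(δ+…+δ^5) ≥ 25−23.
δ+…+δ^5 = 2/7·(1−(2/7)^5)/(1−2/7) = 0.3992, and (25−23)/(23−9) = 0.1429.
0.3992 ≥ 0.1429, so cooperation is sustainable.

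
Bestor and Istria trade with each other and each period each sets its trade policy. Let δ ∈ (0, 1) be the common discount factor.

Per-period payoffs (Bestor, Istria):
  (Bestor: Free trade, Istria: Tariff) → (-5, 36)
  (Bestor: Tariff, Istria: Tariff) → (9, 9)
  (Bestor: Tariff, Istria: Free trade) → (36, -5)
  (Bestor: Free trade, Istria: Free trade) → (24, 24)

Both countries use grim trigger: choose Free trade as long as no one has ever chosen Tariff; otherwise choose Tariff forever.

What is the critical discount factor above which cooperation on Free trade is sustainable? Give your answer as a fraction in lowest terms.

24/(1−δ) ≥ 36 + 9δ/(1−δ)
24 ≥ 36 − 27δ
δ ≥ 12/27 = 4/9.

4/9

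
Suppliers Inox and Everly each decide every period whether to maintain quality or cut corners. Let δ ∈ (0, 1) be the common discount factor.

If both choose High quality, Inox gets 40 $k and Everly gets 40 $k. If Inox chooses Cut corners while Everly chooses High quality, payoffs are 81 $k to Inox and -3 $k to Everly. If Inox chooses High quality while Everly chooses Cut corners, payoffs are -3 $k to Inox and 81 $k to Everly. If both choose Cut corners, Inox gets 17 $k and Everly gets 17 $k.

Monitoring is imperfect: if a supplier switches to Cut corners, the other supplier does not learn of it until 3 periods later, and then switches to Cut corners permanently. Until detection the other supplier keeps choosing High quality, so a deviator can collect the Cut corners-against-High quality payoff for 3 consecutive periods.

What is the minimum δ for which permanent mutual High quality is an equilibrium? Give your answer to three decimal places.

0.862

A deviator earns 81 for 3 periods, then 17 forever; cooperating earns 40 forever. Multiplying the IC by (1−δ):
40 ≥ 81(1−δ^3) + 17δ^3, so 64·δ^3 ≥ 41 and δ^3 ≥ 41/64.
δ ≥ (41/64)^(1/3) ≈ 0.862.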